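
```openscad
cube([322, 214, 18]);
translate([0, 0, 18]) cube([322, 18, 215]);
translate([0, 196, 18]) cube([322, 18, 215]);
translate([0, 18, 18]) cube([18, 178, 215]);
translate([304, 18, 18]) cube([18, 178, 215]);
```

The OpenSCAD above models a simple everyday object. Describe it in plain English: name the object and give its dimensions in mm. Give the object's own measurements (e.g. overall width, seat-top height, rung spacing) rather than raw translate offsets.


An open-topped rectangular box: outside dimensions 322×214×233 mm, with a uniform wall and base thickness of 18 mm. The base is a full 322×214 slab on the floor; four walls sit on top of the base. The front and back walls (the −y and +y sides) span the full width; the two side walls fit between them.


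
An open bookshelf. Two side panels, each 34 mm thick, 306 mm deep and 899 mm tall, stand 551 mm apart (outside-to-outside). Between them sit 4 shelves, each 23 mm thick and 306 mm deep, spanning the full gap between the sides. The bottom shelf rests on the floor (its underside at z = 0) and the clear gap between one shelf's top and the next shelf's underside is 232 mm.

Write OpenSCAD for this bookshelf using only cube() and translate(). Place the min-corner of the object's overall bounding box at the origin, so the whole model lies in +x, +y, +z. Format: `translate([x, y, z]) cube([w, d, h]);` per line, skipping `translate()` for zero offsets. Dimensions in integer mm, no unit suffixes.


cube([34, 306, 899]);
translate([517, 0, 0]) cube([34, 306, 899]);
translate([34, 0, 0]) cube([483, 306, 23]);
translate([34, 0, 255]) cube([483, 306, 23]);
translate([34, 0, 510]) cube([483, 306, 23]);
translate([34, 0, 765]) cube([483, 306, 23]);


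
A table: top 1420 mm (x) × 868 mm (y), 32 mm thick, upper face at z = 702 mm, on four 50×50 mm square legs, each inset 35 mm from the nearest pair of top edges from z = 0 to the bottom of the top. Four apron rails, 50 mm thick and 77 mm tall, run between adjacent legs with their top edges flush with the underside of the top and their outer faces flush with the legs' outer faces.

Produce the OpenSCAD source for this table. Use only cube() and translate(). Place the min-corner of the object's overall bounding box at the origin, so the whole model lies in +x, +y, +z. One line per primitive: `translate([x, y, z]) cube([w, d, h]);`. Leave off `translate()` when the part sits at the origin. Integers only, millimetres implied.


translate([0, 0, 670]) cube([1420, 868, 32]);
translate([35, 35, 0]) cube([50, 50, 670]);
translate([1335, 35, 0]) cube([50, 50, 670]);
translate([35, 783, 0]) cube([50, 50, 670]);
translate([1335, 783, 0]) cube([50, 50, 670]);
translate([85, 35, 593]) cube([1250, 50, 77]);
translate([85, 783, 593]) cube([1250, 50, 77]);
translate([35, 85, 593]) cube([50, 698, 77]);
translate([1335, 85, 593]) cube([50, 698, 77]);


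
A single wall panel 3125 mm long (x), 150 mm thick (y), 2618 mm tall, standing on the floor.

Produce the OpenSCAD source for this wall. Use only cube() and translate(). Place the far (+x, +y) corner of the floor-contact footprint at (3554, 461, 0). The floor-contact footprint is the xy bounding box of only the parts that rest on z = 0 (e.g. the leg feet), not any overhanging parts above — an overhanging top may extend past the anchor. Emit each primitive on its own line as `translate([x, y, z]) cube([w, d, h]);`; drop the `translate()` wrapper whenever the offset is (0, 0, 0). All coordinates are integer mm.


translate([429, 311, 0]) cube([3125, 150, 2618]);


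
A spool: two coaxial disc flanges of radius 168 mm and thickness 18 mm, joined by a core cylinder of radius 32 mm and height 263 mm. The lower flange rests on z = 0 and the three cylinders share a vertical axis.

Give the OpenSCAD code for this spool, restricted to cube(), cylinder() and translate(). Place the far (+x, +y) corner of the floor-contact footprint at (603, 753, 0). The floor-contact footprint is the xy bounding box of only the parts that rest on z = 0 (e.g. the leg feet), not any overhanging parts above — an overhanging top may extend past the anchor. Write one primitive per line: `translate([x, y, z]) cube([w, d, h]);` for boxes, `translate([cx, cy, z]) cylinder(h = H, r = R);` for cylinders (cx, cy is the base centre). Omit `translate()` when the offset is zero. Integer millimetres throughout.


translate([435, 585, 0]) cylinder(h = 18, r = 168);
translate([435, 585, 18]) cylinder(h = 263, r = 32);
translate([435, 585, 281]) cylinder(h = 18, r = 168);


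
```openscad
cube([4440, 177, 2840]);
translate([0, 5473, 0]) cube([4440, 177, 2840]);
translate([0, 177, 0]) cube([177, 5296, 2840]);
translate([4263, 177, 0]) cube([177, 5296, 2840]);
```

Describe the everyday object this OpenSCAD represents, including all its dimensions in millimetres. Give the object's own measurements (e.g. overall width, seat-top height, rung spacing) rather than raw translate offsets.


The wall frame of a small rectangular building: four walls, each 2840 mm tall and 177 mm thick, enclosing a footprint 4440 mm (x) by 5650 mm (y) outside-to-outside, with no floor or roof. The front and back walls (the −y and +y sides) span the full width; the two side walls fit between them.


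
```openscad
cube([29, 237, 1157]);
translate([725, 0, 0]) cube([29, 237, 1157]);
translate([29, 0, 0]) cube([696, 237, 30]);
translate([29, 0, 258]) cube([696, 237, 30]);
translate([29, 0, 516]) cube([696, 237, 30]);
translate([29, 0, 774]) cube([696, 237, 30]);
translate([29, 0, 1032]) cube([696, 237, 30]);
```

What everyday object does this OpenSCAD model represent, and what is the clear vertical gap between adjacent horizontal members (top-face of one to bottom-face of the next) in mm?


A bookshelf. The clear shelf gap is 228 mm.

Two tall side panels with 5 horizontal boards between them — a bookshelf. The first two shelf undersides are at z = 0 and z = 258; with shelf thickness 30, the clear gap is 258 − 0 − 30 = 228 mm.


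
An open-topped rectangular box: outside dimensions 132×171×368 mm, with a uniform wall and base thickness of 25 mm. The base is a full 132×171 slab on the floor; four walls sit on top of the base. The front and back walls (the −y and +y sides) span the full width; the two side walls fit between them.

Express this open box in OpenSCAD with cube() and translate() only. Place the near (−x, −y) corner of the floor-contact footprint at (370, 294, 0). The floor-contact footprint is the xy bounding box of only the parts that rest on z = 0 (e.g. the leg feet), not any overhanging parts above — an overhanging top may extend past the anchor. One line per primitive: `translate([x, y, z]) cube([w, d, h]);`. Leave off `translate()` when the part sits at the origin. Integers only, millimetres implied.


translate([370, 294, 0]) cube([132, 171, 25]);
translate([370, 294, 25]) cube([132, 25, 343]);
translate([370, 440, 25]) cube([132, 25, 343]);
translate([370, 319, 25]) cube([25, 121, 343]);
translate([477, 319, 25]) cube([25, 121, 343]);


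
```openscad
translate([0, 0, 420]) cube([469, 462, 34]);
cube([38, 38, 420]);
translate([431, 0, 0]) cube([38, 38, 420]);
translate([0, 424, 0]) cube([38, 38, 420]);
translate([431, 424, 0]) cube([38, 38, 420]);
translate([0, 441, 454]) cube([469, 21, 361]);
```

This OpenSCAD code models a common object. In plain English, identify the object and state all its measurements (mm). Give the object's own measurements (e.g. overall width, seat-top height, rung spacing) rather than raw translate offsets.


A chair. The seat is a 469×462×34 mm slab with its top at z = 454 mm, on four 38×38 mm corner legs (flush with the seat edges, standing on z = 0). A flat backrest 21 mm thick, 361 mm tall, spans the full seat width and rises from the seat top along its +y edge, rear face flush with the rear of the seat.


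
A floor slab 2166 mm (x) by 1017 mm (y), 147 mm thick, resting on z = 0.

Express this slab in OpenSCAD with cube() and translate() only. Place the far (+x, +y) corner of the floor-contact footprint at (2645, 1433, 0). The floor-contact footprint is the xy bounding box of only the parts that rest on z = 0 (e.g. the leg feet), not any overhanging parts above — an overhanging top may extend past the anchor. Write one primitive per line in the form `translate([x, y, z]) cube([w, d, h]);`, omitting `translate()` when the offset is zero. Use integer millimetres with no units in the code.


translate([479, 416, 0]) cube([2166, 1017, 147]);


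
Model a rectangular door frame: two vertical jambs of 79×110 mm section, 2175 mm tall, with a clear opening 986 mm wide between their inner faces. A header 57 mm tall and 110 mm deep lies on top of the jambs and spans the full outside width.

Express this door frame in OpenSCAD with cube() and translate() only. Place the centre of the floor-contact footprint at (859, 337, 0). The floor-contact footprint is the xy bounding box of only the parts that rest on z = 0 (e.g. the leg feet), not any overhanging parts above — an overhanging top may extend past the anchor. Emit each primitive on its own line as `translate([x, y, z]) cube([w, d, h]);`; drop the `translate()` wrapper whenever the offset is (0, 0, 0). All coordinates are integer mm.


translate([287, 282, 0]) cube([79, 110, 2175]);
translate([1352, 282, 0]) cube([79, 110, 2175]);
translate([287, 282, 2175]) cube([1144, 110, 57]);


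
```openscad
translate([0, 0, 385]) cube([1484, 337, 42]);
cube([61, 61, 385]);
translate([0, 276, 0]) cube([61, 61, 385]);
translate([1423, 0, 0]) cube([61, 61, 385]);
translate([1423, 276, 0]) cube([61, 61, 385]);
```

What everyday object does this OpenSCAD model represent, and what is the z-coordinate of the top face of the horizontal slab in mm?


A bench. The seat-top height is 427 mm.

A long slab on four corner posts — a bench. The slab sits at z = 385 with thickness 42, so the top is 385 + 42 = 427 mm.


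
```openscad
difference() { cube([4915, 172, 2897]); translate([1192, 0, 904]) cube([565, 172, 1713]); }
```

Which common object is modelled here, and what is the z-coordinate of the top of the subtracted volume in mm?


A wall with a window opening. The window head height is 2617 mm.

A wall with a rectangular opening subtracted — a window. Sill at z = 904, opening 1713 mm tall, so the head is at 904 + 1713 = 2617 mm.


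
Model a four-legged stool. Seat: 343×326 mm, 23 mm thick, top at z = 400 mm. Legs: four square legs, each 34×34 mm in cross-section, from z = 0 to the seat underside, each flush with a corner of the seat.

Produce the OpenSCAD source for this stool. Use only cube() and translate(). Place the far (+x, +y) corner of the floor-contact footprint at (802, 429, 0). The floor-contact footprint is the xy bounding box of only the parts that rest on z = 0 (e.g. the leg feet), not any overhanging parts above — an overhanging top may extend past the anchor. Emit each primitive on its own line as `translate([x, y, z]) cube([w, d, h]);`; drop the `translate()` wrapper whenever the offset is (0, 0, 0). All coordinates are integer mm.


translate([459, 103, 377]) cube([343, 326, 23]);
translate([459, 103, 0]) cube([34, 34, 377]);
translate([768, 103, 0]) cube([34, 34, 377]);
translate([459, 395, 0]) cube([34, 34, 377]);
translate([768, 395, 0]) cube([34, 34, 377]);


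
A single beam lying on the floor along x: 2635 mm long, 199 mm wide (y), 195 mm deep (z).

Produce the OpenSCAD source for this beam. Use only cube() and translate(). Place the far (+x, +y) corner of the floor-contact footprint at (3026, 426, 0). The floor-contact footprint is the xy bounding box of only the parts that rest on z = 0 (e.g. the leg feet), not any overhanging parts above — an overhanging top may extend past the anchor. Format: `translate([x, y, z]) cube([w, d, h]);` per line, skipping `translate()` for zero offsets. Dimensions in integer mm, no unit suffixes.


translate([391, 227, 0]) cube([2635, 199, 195]);


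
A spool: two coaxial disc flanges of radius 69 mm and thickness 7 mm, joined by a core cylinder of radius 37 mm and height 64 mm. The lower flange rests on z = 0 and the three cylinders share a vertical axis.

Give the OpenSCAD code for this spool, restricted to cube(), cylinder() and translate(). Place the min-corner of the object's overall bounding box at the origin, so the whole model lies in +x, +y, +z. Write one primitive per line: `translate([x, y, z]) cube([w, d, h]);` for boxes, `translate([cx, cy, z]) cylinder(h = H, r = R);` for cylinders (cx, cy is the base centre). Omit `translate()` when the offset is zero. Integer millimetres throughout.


translate([69, 69, 0]) cylinder(h = 7, r = 69);
translate([69, 69, 7]) cylinder(h = 64, r = 37);
translate([69, 69, 71]) cylinder(h = 7, r = 69);


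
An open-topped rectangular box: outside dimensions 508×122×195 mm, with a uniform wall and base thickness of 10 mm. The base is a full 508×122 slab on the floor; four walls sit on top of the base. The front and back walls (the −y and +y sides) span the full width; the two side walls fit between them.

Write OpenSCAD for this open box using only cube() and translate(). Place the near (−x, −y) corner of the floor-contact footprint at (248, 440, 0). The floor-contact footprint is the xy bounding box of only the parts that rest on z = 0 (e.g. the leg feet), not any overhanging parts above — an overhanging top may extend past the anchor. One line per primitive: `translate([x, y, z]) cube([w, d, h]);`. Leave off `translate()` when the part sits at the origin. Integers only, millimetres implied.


translate([248, 440, 0]) cube([508, 122, 10]);
translate([248, 440, 10]) cube([508, 10, 185]);
translate([248, 552, 10]) cube([508, 10, 185]);
translate([248, 450, 10]) cube([10, 102, 185]);
translate([746, 450, 10]) cube([10, 102, 185]);


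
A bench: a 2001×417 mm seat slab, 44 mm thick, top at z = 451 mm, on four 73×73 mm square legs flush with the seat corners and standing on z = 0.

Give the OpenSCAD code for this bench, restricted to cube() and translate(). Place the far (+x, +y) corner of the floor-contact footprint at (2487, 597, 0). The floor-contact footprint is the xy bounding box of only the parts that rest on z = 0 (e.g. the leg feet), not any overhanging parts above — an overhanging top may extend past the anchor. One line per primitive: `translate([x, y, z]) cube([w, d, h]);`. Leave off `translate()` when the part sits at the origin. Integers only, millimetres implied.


// leg_h = 451 − 44 = 407
translate([486, 180, 407]) cube([2001, 417, 44]);
translate([486, 180, 0]) cube([73, 73, 407]);
translate([486, 524, 0]) cube([73, 73, 407]);
translate([2414, 180, 0]) cube([73, 73, 407]);
translate([2414, 524, 0]) cube([73, 73, 407]);


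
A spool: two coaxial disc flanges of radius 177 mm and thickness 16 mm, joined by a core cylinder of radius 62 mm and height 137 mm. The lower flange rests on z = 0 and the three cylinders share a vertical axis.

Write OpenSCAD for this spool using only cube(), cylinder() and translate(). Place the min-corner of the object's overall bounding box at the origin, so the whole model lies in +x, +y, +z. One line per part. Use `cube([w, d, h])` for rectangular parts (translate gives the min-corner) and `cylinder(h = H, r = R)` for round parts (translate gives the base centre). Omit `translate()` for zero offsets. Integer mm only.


translate([177, 177, 0]) cylinder(h = 16, r = 177);
translate([177, 177, 16]) cylinder(h = 137, r = 62);
translate([177, 177, 153]) cylinder(h = 16, r = 177);


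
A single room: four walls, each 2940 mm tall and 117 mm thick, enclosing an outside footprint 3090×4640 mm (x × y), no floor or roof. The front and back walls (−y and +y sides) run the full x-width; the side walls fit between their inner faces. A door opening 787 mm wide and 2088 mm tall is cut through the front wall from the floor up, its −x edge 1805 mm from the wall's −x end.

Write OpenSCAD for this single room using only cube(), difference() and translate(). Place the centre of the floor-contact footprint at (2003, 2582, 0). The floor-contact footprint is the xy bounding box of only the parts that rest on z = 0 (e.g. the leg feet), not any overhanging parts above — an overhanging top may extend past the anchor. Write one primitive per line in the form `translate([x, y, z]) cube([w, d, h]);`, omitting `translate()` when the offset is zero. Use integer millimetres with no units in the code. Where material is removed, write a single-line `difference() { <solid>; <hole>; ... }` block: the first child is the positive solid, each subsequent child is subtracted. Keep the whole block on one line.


difference() { translate([458, 262, 0]) cube([3090, 117, 2940]); translate([2263, 262, 0]) cube([787, 117, 2088]); }
translate([458, 4785, 0]) cube([3090, 117, 2940]);
translate([458, 379, 0]) cube([117, 4406, 2940]);
translate([3431, 379, 0]) cube([117, 4406, 2940]);


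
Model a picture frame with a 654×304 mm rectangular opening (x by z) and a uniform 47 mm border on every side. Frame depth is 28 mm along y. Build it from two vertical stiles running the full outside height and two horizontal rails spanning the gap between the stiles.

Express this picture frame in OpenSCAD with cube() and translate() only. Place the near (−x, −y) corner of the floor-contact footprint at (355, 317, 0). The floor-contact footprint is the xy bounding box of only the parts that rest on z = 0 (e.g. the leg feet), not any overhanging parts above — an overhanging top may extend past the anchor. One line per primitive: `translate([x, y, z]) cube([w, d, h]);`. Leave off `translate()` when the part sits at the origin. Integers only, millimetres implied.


translate([355, 317, 0]) cube([47, 28, 398]);
translate([1056, 317, 0]) cube([47, 28, 398]);
translate([402, 317, 0]) cube([654, 28, 47]);
translate([402, 317, 351]) cube([654, 28, 47]);


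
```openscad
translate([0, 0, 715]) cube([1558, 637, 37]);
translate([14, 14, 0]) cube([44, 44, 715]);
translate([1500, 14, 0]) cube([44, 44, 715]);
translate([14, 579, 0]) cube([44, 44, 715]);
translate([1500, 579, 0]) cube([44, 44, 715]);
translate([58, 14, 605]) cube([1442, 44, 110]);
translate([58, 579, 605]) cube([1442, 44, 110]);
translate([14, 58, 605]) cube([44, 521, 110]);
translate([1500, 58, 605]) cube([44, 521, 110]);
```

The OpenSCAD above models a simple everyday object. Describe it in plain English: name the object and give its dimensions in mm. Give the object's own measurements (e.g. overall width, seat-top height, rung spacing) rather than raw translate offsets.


A rectangular dining table. The top is 1558×637×37 mm with its upper surface at z = 752 mm. It stands on four 44×44 mm square legs, each inset 14 mm from the nearest pair of top edges, running from the floor to the underside of the top. Four apron rails, 44 mm thick and 110 mm tall, run between adjacent legs with their top edges flush with the underside of the top and their outer faces flush with the legs' outer faces.


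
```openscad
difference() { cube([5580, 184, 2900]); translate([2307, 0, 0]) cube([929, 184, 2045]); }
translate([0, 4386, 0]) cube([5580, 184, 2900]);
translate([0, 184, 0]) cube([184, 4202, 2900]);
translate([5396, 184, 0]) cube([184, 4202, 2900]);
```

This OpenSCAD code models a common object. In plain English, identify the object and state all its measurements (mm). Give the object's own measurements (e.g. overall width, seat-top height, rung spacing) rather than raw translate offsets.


A single room: four walls, each 2900 mm tall and 184 mm thick, enclosing an outside footprint 5580×4570 mm (x × y), no floor or roof. The front and back walls (−y and +y sides) run the full x-width; the side walls fit between their inner faces. A door opening 929 mm wide and 2045 mm tall is cut through the front wall from the floor up, its −x edge 2307 mm from the wall's −x end.


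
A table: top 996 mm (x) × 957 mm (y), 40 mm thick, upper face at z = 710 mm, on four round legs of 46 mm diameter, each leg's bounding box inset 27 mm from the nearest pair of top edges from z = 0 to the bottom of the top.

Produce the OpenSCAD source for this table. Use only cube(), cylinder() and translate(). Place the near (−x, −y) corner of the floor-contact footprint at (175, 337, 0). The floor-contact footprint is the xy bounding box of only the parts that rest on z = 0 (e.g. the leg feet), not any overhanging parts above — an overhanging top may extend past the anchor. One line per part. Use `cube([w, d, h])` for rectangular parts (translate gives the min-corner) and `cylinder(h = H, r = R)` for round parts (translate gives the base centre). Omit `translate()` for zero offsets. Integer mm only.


// leg_h = 710 - 40 = 670
translate([148, 310, 670]) cube([996, 957, 40]);
translate([198, 360, 0]) cylinder(h = 670, r = 23);
translate([1094, 360, 0]) cylinder(h = 670, r = 23);
translate([198, 1217, 0]) cylinder(h = 670, r = 23);
translate([1094, 1217, 0]) cylinder(h = 670, r = 23);


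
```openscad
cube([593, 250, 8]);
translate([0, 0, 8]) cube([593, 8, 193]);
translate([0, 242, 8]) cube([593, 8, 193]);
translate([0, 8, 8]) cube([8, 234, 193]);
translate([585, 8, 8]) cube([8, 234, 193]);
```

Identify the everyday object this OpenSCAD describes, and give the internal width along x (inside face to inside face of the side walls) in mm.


An open box. The internal width is 577 mm.

A 593×250 base slab with four walls standing on it — an open box. The base is 593 mm wide and the walls are 8 mm thick, so the internal width is 593 − 2 × 8 = 577 mm.


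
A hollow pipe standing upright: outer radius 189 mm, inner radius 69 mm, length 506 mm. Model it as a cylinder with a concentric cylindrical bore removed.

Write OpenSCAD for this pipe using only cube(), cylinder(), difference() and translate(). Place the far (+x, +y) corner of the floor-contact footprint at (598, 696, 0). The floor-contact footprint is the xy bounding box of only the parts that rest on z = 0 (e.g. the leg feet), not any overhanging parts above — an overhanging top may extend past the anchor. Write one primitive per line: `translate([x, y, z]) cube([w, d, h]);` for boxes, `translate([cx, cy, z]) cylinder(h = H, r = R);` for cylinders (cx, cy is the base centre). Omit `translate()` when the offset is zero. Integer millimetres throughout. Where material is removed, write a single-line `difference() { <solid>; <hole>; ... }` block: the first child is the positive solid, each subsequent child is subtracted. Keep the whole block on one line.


difference() { translate([409, 507, 0]) cylinder(h = 506, r = 189); translate([409, 507, 0]) cylinder(h = 506, r = 69); }


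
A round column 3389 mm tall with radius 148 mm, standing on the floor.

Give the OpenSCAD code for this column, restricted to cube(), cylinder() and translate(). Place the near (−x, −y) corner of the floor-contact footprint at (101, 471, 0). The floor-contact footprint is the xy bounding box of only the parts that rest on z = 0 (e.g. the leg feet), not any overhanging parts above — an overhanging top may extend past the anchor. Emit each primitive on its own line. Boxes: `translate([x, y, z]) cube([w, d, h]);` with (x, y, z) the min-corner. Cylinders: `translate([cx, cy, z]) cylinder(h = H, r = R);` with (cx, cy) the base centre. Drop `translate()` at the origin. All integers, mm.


translate([249, 619, 0]) cylinder(h = 3389, r = 148);


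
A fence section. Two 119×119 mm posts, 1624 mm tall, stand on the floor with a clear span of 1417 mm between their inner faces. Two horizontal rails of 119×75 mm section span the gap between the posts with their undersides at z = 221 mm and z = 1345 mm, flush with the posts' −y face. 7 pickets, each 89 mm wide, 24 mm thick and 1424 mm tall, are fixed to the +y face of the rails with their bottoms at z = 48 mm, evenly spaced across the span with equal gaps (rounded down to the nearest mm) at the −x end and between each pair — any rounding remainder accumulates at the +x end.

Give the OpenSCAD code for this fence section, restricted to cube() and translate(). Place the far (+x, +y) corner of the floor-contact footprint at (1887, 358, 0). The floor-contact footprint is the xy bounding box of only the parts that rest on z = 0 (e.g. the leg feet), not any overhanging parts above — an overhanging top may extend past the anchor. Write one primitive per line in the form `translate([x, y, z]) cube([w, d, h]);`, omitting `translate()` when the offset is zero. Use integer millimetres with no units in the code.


translate([232, 239, 0]) cube([119, 119, 1624]);
translate([1768, 239, 0]) cube([119, 119, 1624]);
translate([351, 239, 221]) cube([1417, 119, 75]);
translate([351, 239, 1345]) cube([1417, 119, 75]);
translate([450, 358, 48]) cube([89, 24, 1424]);
translate([638, 358, 48]) cube([89, 24, 1424]);
translate([826, 358, 48]) cube([89, 24, 1424]);
translate([1014, 358, 48]) cube([89, 24, 1424]);
translate([1202, 358, 48]) cube([89, 24, 1424]);
translate([1390, 358, 48]) cube([89, 24, 1424]);
translate([1578, 358, 48]) cube([89, 24, 1424]);


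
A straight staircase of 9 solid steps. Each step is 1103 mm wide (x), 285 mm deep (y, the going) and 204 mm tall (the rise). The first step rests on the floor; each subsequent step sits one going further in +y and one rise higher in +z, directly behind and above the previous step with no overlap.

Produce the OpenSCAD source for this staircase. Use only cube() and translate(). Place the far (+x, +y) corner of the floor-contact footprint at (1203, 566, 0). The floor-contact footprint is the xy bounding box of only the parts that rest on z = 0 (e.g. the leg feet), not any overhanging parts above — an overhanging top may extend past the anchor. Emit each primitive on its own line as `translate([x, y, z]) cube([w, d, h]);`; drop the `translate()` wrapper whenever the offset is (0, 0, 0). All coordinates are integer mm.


translate([100, 281, 0]) cube([1103, 285, 204]);
translate([100, 566, 204]) cube([1103, 285, 204]);
translate([100, 851, 408]) cube([1103, 285, 204]);
translate([100, 1136, 612]) cube([1103, 285, 204]);
translate([100, 1421, 816]) cube([1103, 285, 204]);
translate([100, 1706, 1020]) cube([1103, 285, 204]);
translate([100, 1991, 1224]) cube([1103, 285, 204]);
translate([100, 2276, 1428]) cube([1103, 285, 204]);
translate([100, 2561, 1632]) cube([1103, 285, 204]);


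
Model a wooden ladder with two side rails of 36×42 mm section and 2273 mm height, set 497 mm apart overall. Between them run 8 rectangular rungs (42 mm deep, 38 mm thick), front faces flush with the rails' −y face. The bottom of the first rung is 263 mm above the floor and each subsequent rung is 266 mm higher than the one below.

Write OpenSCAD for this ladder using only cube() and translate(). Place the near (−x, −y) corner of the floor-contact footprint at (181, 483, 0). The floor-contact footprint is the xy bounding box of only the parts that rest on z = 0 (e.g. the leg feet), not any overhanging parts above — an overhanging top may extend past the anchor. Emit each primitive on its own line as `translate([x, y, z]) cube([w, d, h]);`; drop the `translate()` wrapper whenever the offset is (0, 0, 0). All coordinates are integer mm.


translate([181, 483, 0]) cube([36, 42, 2273]);
translate([642, 483, 0]) cube([36, 42, 2273]);
translate([217, 483, 263]) cube([425, 42, 38]);
translate([217, 483, 529]) cube([425, 42, 38]);
translate([217, 483, 795]) cube([425, 42, 38]);
translate([217, 483, 1061]) cube([425, 42, 38]);
translate([217, 483, 1327]) cube([425, 42, 38]);
translate([217, 483, 1593]) cube([425, 42, 38]);
translate([217, 483, 1859]) cube([425, 42, 38]);
translate([217, 483, 2125]) cube([425, 42, 38]);


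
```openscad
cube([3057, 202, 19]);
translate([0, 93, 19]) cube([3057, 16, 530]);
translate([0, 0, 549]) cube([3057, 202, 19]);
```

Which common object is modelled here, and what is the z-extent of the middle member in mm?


An I-beam. The web height is 530 mm.

Two wide flanges with a thin centred web — an I-beam. Overall 568 mm minus two 19 mm flanges gives a web of 568 − 2·19 = 530 mm.


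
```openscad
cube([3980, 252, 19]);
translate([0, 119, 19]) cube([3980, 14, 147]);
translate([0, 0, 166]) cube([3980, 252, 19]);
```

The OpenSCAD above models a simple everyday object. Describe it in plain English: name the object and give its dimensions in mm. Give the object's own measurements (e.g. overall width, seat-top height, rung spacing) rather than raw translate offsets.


An I-beam lying along x, 3980 mm long. Overall section height 185 mm. Two flanges 252 mm wide (y) and 19 mm thick, one on the floor and one at the top; a web 14 mm thick runs between them, centred on the flange width.


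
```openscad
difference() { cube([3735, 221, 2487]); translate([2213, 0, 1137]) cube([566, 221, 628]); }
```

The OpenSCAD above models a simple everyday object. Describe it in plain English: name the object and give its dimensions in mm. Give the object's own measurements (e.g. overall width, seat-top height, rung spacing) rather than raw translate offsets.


A wall 3735 mm long (x), 221 mm thick (y), 2487 mm tall, with a rectangular window opening cut through it. The opening is 566 mm wide and 628 mm tall; its sill is at z = 1137 mm and its near (−x) edge is 2213 mm from the wall's −x end. The opening passes through the full wall thickness.


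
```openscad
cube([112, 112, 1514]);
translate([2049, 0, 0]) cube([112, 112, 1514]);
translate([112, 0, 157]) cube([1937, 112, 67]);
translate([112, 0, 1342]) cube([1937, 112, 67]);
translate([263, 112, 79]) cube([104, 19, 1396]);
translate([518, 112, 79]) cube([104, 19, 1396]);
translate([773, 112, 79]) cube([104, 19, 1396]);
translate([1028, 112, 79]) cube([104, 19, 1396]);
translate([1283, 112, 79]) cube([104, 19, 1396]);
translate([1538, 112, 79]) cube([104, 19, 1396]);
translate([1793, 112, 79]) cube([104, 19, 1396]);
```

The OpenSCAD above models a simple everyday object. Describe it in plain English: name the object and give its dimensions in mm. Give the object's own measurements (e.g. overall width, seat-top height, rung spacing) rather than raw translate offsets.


A fence section. Two 112×112 mm posts, 1514 mm tall, stand on the floor with a clear span of 1937 mm between their inner faces. Two horizontal rails of 112×67 mm section span the gap between the posts with their undersides at z = 157 mm and z = 1342 mm, flush with the posts' −y face. 7 pickets, each 104 mm wide, 19 mm thick and 1396 mm tall, are fixed to the +y face of the rails with their bottoms at z = 79 mm, spaced across the span with a 151 mm gap after the −x post and between neighbouring pickets, with 152 mm left before the +x post.


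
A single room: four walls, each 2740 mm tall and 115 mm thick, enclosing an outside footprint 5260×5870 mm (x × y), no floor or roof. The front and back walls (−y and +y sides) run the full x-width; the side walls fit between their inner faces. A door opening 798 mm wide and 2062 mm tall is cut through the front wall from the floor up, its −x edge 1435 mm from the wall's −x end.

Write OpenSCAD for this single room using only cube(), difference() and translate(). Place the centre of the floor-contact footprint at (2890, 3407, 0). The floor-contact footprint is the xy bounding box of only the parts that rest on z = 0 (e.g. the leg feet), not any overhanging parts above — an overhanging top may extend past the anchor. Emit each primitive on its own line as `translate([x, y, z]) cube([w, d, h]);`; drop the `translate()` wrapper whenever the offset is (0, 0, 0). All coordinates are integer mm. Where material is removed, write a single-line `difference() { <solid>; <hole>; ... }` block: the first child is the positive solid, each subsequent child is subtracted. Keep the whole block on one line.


difference() { translate([260, 472, 0]) cube([5260, 115, 2740]); translate([1695, 472, 0]) cube([798, 115, 2062]); }
translate([260, 6227, 0]) cube([5260, 115, 2740]);
translate([260, 587, 0]) cube([115, 5640, 2740]);
translate([5405, 587, 0]) cube([115, 5640, 2740]);


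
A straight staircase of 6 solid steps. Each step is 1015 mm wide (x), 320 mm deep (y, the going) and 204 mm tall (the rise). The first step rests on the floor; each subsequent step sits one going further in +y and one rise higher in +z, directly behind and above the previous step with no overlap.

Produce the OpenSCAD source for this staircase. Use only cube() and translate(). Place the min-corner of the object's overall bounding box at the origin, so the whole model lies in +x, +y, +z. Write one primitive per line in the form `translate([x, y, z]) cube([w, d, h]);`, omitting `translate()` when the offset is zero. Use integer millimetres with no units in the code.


cube([1015, 320, 204]);
translate([0, 320, 204]) cube([1015, 320, 204]);
translate([0, 640, 408]) cube([1015, 320, 204]);
translate([0, 960, 612]) cube([1015, 320, 204]);
translate([0, 1280, 816]) cube([1015, 320, 204]);
translate([0, 1600, 1020]) cube([1015, 320, 204]);


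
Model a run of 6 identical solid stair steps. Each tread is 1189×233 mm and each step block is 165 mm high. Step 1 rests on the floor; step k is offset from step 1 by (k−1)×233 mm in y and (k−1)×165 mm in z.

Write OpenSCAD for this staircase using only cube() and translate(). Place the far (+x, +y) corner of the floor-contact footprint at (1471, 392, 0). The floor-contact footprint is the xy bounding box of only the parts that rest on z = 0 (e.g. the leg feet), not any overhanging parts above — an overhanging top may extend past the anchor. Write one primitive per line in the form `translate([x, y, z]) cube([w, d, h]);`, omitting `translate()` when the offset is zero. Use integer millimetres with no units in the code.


translate([282, 159, 0]) cube([1189, 233, 165]);
translate([282, 392, 165]) cube([1189, 233, 165]);
translate([282, 625, 330]) cube([1189, 233, 165]);
translate([282, 858, 495]) cube([1189, 233, 165]);
translate([282, 1091, 660]) cube([1189, 233, 165]);
translate([282, 1324, 825]) cube([1189, 233, 165]);


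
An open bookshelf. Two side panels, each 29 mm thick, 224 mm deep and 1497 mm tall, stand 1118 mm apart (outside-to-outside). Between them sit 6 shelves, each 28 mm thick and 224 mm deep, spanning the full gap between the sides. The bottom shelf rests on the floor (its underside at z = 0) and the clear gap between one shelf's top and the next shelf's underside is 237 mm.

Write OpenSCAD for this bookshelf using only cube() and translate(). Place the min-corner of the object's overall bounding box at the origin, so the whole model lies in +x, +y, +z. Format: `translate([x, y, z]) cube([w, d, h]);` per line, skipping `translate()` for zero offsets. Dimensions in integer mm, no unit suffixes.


cube([29, 224, 1497]);
translate([1089, 0, 0]) cube([29, 224, 1497]);
translate([29, 0, 0]) cube([1060, 224, 28]);
translate([29, 0, 265]) cube([1060, 224, 28]);
translate([29, 0, 530]) cube([1060, 224, 28]);
translate([29, 0, 795]) cube([1060, 224, 28]);
translate([29, 0, 1060]) cube([1060, 224, 28]);
translate([29, 0, 1325]) cube([1060, 224, 28]);


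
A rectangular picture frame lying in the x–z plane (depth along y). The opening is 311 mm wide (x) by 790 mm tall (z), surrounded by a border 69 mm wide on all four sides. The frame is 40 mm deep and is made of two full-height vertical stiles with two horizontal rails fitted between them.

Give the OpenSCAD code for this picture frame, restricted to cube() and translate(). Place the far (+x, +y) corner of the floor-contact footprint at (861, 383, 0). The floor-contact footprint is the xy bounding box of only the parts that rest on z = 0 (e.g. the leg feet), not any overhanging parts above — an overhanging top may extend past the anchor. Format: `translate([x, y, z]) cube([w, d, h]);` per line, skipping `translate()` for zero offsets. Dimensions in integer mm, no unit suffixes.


translate([412, 343, 0]) cube([69, 40, 928]);
translate([792, 343, 0]) cube([69, 40, 928]);
translate([481, 343, 0]) cube([311, 40, 69]);
translate([481, 343, 859]) cube([311, 40, 69]);


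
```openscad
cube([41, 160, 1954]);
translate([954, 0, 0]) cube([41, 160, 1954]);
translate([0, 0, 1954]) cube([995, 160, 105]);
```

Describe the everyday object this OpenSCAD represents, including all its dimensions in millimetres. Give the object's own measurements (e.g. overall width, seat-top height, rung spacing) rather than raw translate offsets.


A door frame. The clear opening is 913 mm wide and 1954 mm high. Two 41 mm wide jambs, 160 mm deep, stand either side of the opening from the floor to the top of the opening. A 105 mm thick head sits across the top of both jambs, spanning the full outside width of the frame.


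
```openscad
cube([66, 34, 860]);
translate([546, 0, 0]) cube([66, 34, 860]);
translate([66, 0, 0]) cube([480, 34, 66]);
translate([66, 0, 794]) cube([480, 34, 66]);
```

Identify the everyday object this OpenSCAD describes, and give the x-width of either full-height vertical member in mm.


A picture frame. The border width is 66 mm.

Four thin pieces enclosing a rectangular opening — a picture frame. The two full-height stiles are 860 mm tall; the top rail sits at z = 794 and is 66 mm tall, so the border above the opening is 860 − 794 = 66 mm, matching the stile x-width.


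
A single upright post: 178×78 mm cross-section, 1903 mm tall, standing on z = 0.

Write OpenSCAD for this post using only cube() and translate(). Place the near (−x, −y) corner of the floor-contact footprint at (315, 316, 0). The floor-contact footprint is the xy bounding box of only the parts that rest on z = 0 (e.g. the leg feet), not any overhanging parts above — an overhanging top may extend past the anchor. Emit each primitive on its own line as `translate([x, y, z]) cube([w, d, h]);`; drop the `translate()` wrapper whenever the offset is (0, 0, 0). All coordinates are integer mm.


translate([315, 316, 0]) cube([178, 78, 1903]);


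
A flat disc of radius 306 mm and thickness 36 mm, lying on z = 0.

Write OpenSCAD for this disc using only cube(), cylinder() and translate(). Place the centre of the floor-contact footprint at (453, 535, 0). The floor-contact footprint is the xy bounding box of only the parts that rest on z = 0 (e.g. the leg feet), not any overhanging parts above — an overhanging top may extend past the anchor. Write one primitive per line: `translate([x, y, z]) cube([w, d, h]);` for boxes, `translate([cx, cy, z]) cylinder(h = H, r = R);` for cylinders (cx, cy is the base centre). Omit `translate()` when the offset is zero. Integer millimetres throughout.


translate([453, 535, 0]) cylinder(h = 36, r = 306);


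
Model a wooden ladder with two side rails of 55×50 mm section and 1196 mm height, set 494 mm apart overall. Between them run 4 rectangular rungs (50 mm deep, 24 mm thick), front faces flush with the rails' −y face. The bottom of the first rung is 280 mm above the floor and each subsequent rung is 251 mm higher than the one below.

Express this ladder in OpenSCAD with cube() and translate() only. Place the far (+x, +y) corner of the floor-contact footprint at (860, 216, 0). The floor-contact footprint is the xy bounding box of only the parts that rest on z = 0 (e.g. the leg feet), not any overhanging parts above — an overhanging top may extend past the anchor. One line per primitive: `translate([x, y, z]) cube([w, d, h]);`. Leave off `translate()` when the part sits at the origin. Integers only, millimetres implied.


translate([366, 166, 0]) cube([55, 50, 1196]);
translate([805, 166, 0]) cube([55, 50, 1196]);
translate([421, 166, 280]) cube([384, 50, 24]);
translate([421, 166, 531]) cube([384, 50, 24]);
translate([421, 166, 782]) cube([384, 50, 24]);
translate([421, 166, 1033]) cube([384, 50, 24]);


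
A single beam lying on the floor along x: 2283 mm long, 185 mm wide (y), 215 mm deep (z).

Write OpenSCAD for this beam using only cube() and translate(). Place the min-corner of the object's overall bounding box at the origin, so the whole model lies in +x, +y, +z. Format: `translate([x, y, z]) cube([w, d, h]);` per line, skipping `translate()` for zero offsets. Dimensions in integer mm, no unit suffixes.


cube([2283, 185, 215]);
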